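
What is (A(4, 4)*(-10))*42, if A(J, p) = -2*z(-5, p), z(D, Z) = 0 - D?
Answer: 4200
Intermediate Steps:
z(D, Z) = -D
A(J, p) = -10 (A(J, p) = -(-2)*(-5) = -2*5 = -10)
(A(4, 4)*(-10))*42 = -10*(-10)*42 = 100*42 = 4200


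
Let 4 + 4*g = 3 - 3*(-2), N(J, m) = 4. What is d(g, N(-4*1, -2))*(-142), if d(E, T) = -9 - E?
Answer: 2911/2 ≈ 1455.5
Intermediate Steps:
g = 5/4 (g = -1 + (3 - 3*(-2))/4 = -1 + (3 + 6)/4 = -1 + (¼)*9 = -1 + 9/4 = 5/4 ≈ 1.2500)
d(g, N(-4*1, -2))*(-142) = (-9 - 1*5/4)*(-142) = (-9 - 5/4)*(-142) = -41/4*(-142) = 2911/2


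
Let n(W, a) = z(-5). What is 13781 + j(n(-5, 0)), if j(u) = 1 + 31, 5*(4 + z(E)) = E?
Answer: 13813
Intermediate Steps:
z(E) = -4 + E/5
n(W, a) = -5 (n(W, a) = -4 + (1/5)*(-5) = -4 - 1 = -5)
j(u) = 32
13781 + j(n(-5, 0)) = 13781 + 32 = 13813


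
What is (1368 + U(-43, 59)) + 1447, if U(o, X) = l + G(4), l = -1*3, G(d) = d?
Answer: 2816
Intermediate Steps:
l = -3
U(o, X) = 1 (U(o, X) = -3 + 4 = 1)
(1368 + U(-43, 59)) + 1447 = (1368 + 1) + 1447 = 1369 + 1447 = 2816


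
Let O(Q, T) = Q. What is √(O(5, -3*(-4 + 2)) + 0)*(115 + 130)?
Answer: 245*√5 ≈ 547.84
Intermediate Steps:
√(O(5, -3*(-4 + 2)) + 0)*(115 + 130) = √(5 + 0)*(115 + 130) = √5*245 = 245*√5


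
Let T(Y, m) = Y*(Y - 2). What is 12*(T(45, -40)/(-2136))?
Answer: -1935/178 ≈ -10.871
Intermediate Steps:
T(Y, m) = Y*(-2 + Y)
12*(T(45, -40)/(-2136)) = 12*((45*(-2 + 45))/(-2136)) = 12*((45*43)*(-1/2136)) = 12*(1935*(-1/2136)) = 12*(-645/712) = -1935/178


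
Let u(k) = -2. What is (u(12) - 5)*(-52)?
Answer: 364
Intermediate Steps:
(u(12) - 5)*(-52) = (-2 - 5)*(-52) = -7*(-52) = 364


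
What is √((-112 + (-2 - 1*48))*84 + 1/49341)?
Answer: 113*I*√2594497803/49341 ≈ 116.65*I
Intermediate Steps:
√((-112 + (-2 - 1*48))*84 + 1/49341) = √((-112 + (-2 - 48))*84 + 1/49341) = √((-112 - 50)*84 + 1/49341) = √(-162*84 + 1/49341) = √(-13608 + 1/49341) = √(-671432327/49341) = 113*I*√2594497803/49341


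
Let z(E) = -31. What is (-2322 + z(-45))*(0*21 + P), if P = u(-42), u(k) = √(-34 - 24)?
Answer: -2353*I*√58 ≈ -17920.0*I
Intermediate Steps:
u(k) = I*√58 (u(k) = √(-58) = I*√58)
P = I*√58 ≈ 7.6158*I
(-2322 + z(-45))*(0*21 + P) = (-2322 - 31)*(0*21 + I*√58) = -2353*(0 + I*√58) = -2353*I*√58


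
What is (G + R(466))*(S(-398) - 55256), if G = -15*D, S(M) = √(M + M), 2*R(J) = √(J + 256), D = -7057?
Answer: -(27628 - I*√199)*(211710 + 19*√2) ≈ -5.8499e+9 + 2.9869e+6*I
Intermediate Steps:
R(J) = √(256 + J)/2 (R(J) = √(J + 256)/2 = √(256 + J)/2)
S(M) = √2*√M (S(M) = √(2*M) = √2*√M)
G = 105855 (G = -15*(-7057) = 105855)
(G + R(466))*(S(-398) - 55256) = (105855 + √(256 + 466)/2)*(√2*√(-398) - 55256) = (105855 + √722/2)*(√2*(I*√398) - 55256) = (105855 + (19*√2)/2)*(2*I*√199 - 55256) = (105855 + 19*√2/2)*(-55256 + 2*I*√199) = (-55256 + 2*I*√199)*(105855 + 19*√2/2)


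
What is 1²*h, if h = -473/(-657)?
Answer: 473/657 ≈ 0.71994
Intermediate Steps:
h = 473/657 (h = -473*(-1/657) = 473/657 ≈ 0.71994)
1²*h = 1²*(473/657) = 1*(473/657) = 473/657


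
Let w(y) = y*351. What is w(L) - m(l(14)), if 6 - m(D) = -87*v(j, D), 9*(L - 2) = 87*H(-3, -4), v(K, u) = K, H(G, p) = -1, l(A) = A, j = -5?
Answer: -2262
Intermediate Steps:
L = -23/3 (L = 2 + (87*(-1))/9 = 2 + (⅑)*(-87) = 2 - 29/3 = -23/3 ≈ -7.6667)
w(y) = 351*y
m(D) = -429 (m(D) = 6 - (-87)*(-5) = 6 - 1*435 = 6 - 435 = -429)
w(L) - m(l(14)) = 351*(-23/3) - 1*(-429) = -2691 + 429 = -2262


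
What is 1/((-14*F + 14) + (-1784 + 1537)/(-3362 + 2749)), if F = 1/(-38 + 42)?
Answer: 1226/13367 ≈ 0.091718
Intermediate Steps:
F = ¼ (F = 1/4 = ¼ ≈ 0.25000)
1/((-14*F + 14) + (-1784 + 1537)/(-3362 + 2749)) = 1/((-14*¼ + 14) + (-1784 + 1537)/(-3362 + 2749)) = 1/((-7/2 + 14) - 247/(-613)) = 1/(21/2 - 247*(-1/613)) = 1/(21/2 + 247/613) = 1/(13367/1226) = 1226/13367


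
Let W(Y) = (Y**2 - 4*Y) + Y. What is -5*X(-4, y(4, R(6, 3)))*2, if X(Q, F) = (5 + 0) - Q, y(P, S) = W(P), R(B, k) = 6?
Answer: -90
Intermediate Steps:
W(Y) = Y**2 - 3*Y
y(P, S) = P*(-3 + P)
X(Q, F) = 5 - Q
-5*X(-4, y(4, R(6, 3)))*2 = -5*(5 - 1*(-4))*2 = -5*(5 + 4)*2 = -5*9*2 = -45*2 = -90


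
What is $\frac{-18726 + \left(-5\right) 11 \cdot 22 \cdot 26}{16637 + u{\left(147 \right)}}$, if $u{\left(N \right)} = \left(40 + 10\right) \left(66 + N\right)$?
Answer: $- \frac{50186}{27287} \approx -1.8392$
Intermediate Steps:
$u{\left(N \right)} = 3300 + 50 N$ ($u{\left(N \right)} = 50 \left(66 + N\right) = 3300 + 50 N$)
$\frac{-18726 + \left(-5\right) 11 \cdot 22 \cdot 26}{16637 + u{\left(147 \right)}} = \frac{-18726 + \left(-5\right) 11 \cdot 22 \cdot 26}{16637 + \left(3300 + 50 \cdot 147\right)} = \frac{-18726 + \left(-55\right) 22 \cdot 26}{16637 + \left(3300 + 7350\right)} = \frac{-18726 - 31460}{16637 + 10650} = \frac{-18726 - 31460}{27287} = \left(-50186\right) \frac{1}{27287} = - \frac{50186}{27287}$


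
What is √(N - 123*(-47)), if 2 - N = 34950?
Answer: I*√29167 ≈ 170.78*I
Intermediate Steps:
N = -34948 (N = 2 - 1*34950 = 2 - 34950 = -34948)
√(N - 123*(-47)) = √(-34948 - 123*(-47)) = √(-34948 + 5781) = √(-29167) = I*√29167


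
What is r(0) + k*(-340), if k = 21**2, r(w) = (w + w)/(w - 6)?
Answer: -149940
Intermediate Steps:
r(w) = 2*w/(-6 + w) (r(w) = (2*w)/(-6 + w) = 2*w/(-6 + w))
k = 441
r(0) + k*(-340) = 2*0/(-6 + 0) + 441*(-340) = 2*0/(-6) - 149940 = 2*0*(-1/6) - 149940 = 0 - 149940 = -149940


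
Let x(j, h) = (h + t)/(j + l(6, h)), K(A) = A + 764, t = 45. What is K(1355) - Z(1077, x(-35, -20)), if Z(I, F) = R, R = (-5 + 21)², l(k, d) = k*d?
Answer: 1863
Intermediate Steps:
l(k, d) = d*k
K(A) = 764 + A
x(j, h) = (45 + h)/(j + 6*h) (x(j, h) = (h + 45)/(j + h*6) = (45 + h)/(j + 6*h))
R = 256 (R = 16² = 256)
Z(I, F) = 256
K(1355) - Z(1077, x(-35, -20)) = (764 + 1355) - 1*256 = 2119 - 256 = 1863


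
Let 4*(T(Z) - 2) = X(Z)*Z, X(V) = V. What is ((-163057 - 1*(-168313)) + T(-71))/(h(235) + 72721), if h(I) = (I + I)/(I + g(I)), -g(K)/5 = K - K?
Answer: 8691/96964 ≈ 0.089631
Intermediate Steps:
g(K) = 0 (g(K) = -5*(K - K) = -5*0 = 0)
T(Z) = 2 + Z**2/4 (T(Z) = 2 + (Z*Z)/4 = 2 + Z**2/4)
h(I) = 2 (h(I) = (I + I)/(I + 0) = (2*I)/I = 2)
((-163057 - 1*(-168313)) + T(-71))/(h(235) + 72721) = ((-163057 - 1*(-168313)) + (2 + (1/4)*(-71)**2))/(2 + 72721) = ((-163057 + 168313) + (2 + (1/4)*5041))/72723 = (5256 + (2 + 5041/4))*(1/72723) = (5256 + 5049/4)*(1/72723) = (26073/4)*(1/72723) = 8691/96964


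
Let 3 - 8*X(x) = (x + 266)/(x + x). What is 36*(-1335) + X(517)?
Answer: -397550001/8272 ≈ -48060.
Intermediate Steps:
X(x) = 3/8 - (266 + x)/(16*x) (X(x) = 3/8 - (x + 266)/(8*(x + x)) = 3/8 - (266 + x)/(8*(2*x)) = 3/8 - (266 + x)*1/(2*x)/8 = 3/8 - (266 + x)/(16*x))
36*(-1335) + X(517) = 36*(-1335) + (1/16)*(-266 + 5*517)/517 = -48060 + (1/16)*(1/517)*(-266 + 2585) = -48060 + (1/16)*(1/517)*2319 = -48060 + 2319/8272 = -397550001/8272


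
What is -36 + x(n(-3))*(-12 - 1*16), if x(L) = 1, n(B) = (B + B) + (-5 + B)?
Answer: -64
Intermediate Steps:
n(B) = -5 + 3*B (n(B) = 2*B + (-5 + B) = -5 + 3*B)
-36 + x(n(-3))*(-12 - 1*16) = -36 + 1*(-12 - 1*16) = -36 + 1*(-12 - 16) = -36 + 1*(-28) = -36 - 28 = -64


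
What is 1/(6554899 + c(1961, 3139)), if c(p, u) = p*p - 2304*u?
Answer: 1/3168164 ≈ 3.1564e-7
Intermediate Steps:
c(p, u) = p² - 2304*u
1/(6554899 + c(1961, 3139)) = 1/(6554899 + (1961² - 2304*3139)) = 1/(6554899 + (3845521 - 7232256)) = 1/(6554899 - 3386735) = 1/3168164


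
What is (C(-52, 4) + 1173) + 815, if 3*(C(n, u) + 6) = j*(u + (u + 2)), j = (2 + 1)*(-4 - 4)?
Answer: 1902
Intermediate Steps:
j = -24 (j = 3*(-8) = -24)
C(n, u) = -22 - 16*u (C(n, u) = -6 + (-24*(u + (u + 2)))/3 = -6 + (-24*(u + (2 + u)))/3 = -6 + (-24*(2 + 2*u))/3 = -6 + (-48 - 48*u)/3 = -6 + (-16 - 16*u) = -22 - 16*u)
(C(-52, 4) + 1173) + 815 = ((-22 - 16*4) + 1173) + 815 = ((-22 - 64) + 1173) + 815 = (-86 + 1173) + 815 = 1087 + 815 = 1902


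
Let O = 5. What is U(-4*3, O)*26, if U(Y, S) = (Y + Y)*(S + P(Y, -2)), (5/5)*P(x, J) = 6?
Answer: -6864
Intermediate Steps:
P(x, J) = 6
U(Y, S) = 2*Y*(6 + S) (U(Y, S) = (Y + Y)*(S + 6) = (2*Y)*(6 + S) = 2*Y*(6 + S))
U(-4*3, O)*26 = (2*(-4*3)*(6 + 5))*26 = (2*(-12)*11)*26 = -264*26 = -6864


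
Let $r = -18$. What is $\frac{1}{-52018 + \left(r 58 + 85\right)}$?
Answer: $- \frac{1}{52977} \approx -1.8876 \cdot 10^{-5}$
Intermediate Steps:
$\frac{1}{-52018 + \left(r 58 + 85\right)} = \frac{1}{-52018 + \left(\left(-18\right) 58 + 85\right)} = \frac{1}{-52018 + \left(-1044 + 85\right)} = \frac{1}{-52018 - 959} = \frac{1}{-52977} = - \frac{1}{52977}$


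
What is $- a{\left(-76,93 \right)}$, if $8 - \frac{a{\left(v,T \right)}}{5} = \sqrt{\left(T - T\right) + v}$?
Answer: $-40 + 10 i \sqrt{19} \approx -40.0 + 43.589 i$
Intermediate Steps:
$a{\left(v,T \right)} = 40 - 5 \sqrt{v}$ ($a{\left(v,T \right)} = 40 - 5 \sqrt{\left(T - T\right) + v} = 40 - 5 \sqrt{0 + v} = 40 - 5 \sqrt{v}$)
$- a{\left(-76,93 \right)} = - (40 - 5 \sqrt{-76}) = - (40 - 5 \cdot 2 i \sqrt{19}) = - (40 - 10 i \sqrt{19}) = -40 + 10 i \sqrt{19}$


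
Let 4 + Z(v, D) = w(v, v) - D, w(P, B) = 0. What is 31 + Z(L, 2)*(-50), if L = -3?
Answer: 331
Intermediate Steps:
Z(v, D) = -4 - D (Z(v, D) = -4 + (0 - D) = -4 - D)
31 + Z(L, 2)*(-50) = 31 + (-4 - 1*2)*(-50) = 31 + (-4 - 2)*(-50) = 31 - 6*(-50) = 31 + 300 = 331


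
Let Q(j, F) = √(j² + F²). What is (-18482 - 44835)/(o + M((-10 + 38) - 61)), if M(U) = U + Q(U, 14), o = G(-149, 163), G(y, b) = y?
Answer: 11523694/31839 + 63317*√1285/31839 ≈ 433.22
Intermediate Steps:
o = -149
Q(j, F) = √(F² + j²)
M(U) = U + √(196 + U²) (M(U) = U + √(14² + U²) = U + √(196 + U²))
(-18482 - 44835)/(o + M((-10 + 38) - 61)) = (-18482 - 44835)/(-149 + (((-10 + 38) - 61) + √(196 + ((-10 + 38) - 61)²))) = -63317/(-149 + ((28 - 61) + √(196 + (28 - 61)²))) = -63317/(-149 + (-33 + √(196 + (-33)²))) = -63317/(-149 + (-33 + √(196 + 1089))) = -63317/(-149 + (-33 + √1285)) = -63317/(-182 + √1285)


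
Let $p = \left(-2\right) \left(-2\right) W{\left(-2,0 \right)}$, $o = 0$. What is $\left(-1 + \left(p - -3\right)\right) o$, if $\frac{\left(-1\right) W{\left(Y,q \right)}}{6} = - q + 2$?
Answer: $0$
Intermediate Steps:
$W{\left(Y,q \right)} = -12 + 6 q$ ($W{\left(Y,q \right)} = - 6 \left(- q + 2\right) = - 6 \left(2 - q\right) = -12 + 6 q$)
$p = -48$ ($p = \left(-2\right) \left(-2\right) \left(-12 + 6 \cdot 0\right) = 4 \left(-12 + 0\right) = 4 \left(-12\right) = -48$)
$\left(-1 + \left(p - -3\right)\right) o = \left(-1 - 45\right) 0 = \left(-46\right) 0 = 0$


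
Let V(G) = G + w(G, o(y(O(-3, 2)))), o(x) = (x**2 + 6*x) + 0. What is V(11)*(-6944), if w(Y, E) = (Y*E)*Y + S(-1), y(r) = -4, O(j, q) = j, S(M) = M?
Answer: 6652352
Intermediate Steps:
o(x) = x**2 + 6*x
w(Y, E) = -1 + E*Y**2 (w(Y, E) = (Y*E)*Y - 1 = (E*Y)*Y - 1 = E*Y**2 - 1 = -1 + E*Y**2)
V(G) = -1 + G - 8*G**2 (V(G) = G + (-1 + (-4*(6 - 4))*G**2) = G + (-1 + (-4*2)*G**2) = G + (-1 - 8*G**2) = -1 + G - 8*G**2)
V(11)*(-6944) = (-1 + 11 - 8*11**2)*(-6944) = (-1 + 11 - 8*121)*(-6944) = (-1 + 11 - 968)*(-6944) = -958*(-6944) = 6652352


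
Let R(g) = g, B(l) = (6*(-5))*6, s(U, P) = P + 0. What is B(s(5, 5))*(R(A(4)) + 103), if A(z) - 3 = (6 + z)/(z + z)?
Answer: -19305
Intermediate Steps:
s(U, P) = P
B(l) = -180 (B(l) = -30*6 = -180)
A(z) = 3 + (6 + z)/(2*z) (A(z) = 3 + (6 + z)/(z + z) = 3 + (6 + z)/((2*z)) = 3 + (6 + z)*(1/(2*z)) = 3 + (6 + z)/(2*z))
B(s(5, 5))*(R(A(4)) + 103) = -180*((7/2 + 3/4) + 103) = -180*((7/2 + 3*(¼)) + 103) = -180*((7/2 + ¾) + 103) = -180*(17/4 + 103) = -180*429/4 = -19305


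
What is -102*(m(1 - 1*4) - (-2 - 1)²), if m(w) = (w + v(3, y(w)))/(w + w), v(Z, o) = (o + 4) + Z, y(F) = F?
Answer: 935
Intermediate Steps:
v(Z, o) = 4 + Z + o (v(Z, o) = (4 + o) + Z = 4 + Z + o)
m(w) = (7 + 2*w)/(2*w) (m(w) = (w + (4 + 3 + w))/(w + w) = (w + (7 + w))/((2*w)) = (7 + 2*w)*(1/(2*w)) = (7 + 2*w)/(2*w))
-102*(m(1 - 1*4) - (-2 - 1)²) = -102*((7/2 + (1 - 1*4))/(1 - 1*4) - (-2 - 1)²) = -102*((7/2 + (1 - 4))/(1 - 4) - 1*(-3)²) = -102*((7/2 - 3)/(-3) - 1*9) = -102*(-⅓*½ - 9) = -102*(-⅙ - 9) = -102*(-55/6) = 935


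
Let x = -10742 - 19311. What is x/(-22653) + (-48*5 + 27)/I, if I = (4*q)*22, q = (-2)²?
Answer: 5753567/7973856 ≈ 0.72155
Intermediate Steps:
x = -30053
q = 4
I = 352 (I = (4*4)*22 = 16*22 = 352)
x/(-22653) + (-48*5 + 27)/I = -30053/(-22653) + (-48*5 + 27)/352 = -30053*(-1/22653) + (-240 + 27)*(1/352) = 30053/22653 - 213*1/352 = 30053/22653 - 213/352 = 5753567/7973856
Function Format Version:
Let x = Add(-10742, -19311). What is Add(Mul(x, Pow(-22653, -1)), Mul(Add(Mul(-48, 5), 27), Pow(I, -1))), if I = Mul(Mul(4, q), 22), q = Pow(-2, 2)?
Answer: Rational(5753567, 7973856) ≈ 0.72155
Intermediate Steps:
x = -30053
q = 4
I = 352 (I = Mul(Mul(4, 4), 22) = Mul(16, 22) = 352)
Add(Mul(x, Pow(-22653, -1)), Mul(Add(Mul(-48, 5), 27), Pow(I, -1))) = Add(Mul(-30053, Pow(-22653, -1)), Mul(Add(Mul(-48, 5), 27), Pow(352, -1))) = Add(Mul(-30053, Rational(-1, 22653)), Mul(Add(-240, 27), Rational(1, 352))) = Add(Rational(30053, 22653), Mul(-213, Rational(1, 352))) = Add(Rational(30053, 22653), Rational(-213, 352)) = Rational(5753567, 7973856)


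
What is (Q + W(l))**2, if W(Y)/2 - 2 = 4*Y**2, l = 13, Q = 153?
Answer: 2277081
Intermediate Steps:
W(Y) = 4 + 8*Y**2 (W(Y) = 4 + 2*(4*Y**2) = 4 + 8*Y**2)
(Q + W(l))**2 = (153 + (4 + 8*13**2))**2 = (153 + (4 + 8*169))**2 = (153 + (4 + 1352))**2 = (153 + 1356)**2 = 1509**2 = 2277081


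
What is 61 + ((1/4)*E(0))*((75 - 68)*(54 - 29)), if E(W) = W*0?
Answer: 61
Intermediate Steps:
E(W) = 0
61 + ((1/4)*E(0))*((75 - 68)*(54 - 29)) = 61 + ((1/4)*0)*((75 - 68)*(54 - 29)) = 61 + ((1*(¼))*0)*(7*25) = 61 + ((¼)*0)*175 = 61 + 0*175 = 61 + 0 = 61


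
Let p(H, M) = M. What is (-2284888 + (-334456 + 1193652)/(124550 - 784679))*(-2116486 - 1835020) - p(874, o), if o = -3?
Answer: 5960142206971340875/660129 ≈ 9.0288e+12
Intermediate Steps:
(-2284888 + (-334456 + 1193652)/(124550 - 784679))*(-2116486 - 1835020) - p(874, o) = (-2284888 + (-334456 + 1193652)/(124550 - 784679))*(-2116486 - 1835020) - 1*(-3) = (-2284888 + 859196/(-660129))*(-3951506) + 3 = (-2284888 + 859196*(-1/660129))*(-3951506) + 3 = (-2284888 - 859196/660129)*(-3951506) + 3 = -1508321689748/660129*(-3951506) + 3 = 5960142206969360488/660129 + 3 = 5960142206971340875/660129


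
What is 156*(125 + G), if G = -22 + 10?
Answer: 17628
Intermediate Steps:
G = -12
156*(125 + G) = 156*(125 - 12) = 156*113 = 17628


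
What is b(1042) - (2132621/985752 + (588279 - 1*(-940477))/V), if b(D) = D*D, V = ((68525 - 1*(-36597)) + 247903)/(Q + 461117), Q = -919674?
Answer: 118763711739298651/38666122200 ≈ 3.0715e+6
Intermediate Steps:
V = -353025/458557 (V = ((68525 - 1*(-36597)) + 247903)/(-919674 + 461117) = ((68525 + 36597) + 247903)/(-458557) = (105122 + 247903)*(-1/458557) = 353025*(-1/458557) = -353025/458557 ≈ -0.76986)
b(D) = D²
b(1042) - (2132621/985752 + (588279 - 1*(-940477))/V) = 1042² - (2132621/985752 + (588279 - 1*(-940477))/(-353025/458557)) = 1085764 - (2132621*(1/985752) + (588279 + 940477)*(-458557/353025)) = 1085764 - (2132621/985752 + 1528756*(-458557/353025)) = 1085764 - (2132621/985752 - 701021765092/353025) = 1085764 - 1*(-76781428234937851/38666122200) = 1085764 + 76781428234937851/38666122200 = 118763711739298651/38666122200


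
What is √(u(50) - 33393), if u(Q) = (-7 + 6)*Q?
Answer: I*√33443 ≈ 182.87*I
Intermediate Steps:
u(Q) = -Q
√(u(50) - 33393) = √(-1*50 - 33393) = √(-50 - 33393) = √(-33443) = I*√33443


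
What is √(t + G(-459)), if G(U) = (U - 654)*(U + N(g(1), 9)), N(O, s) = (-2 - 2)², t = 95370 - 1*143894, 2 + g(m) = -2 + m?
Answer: √444535 ≈ 666.73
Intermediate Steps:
g(m) = -4 + m (g(m) = -2 + (-2 + m) = -4 + m)
t = -48524 (t = 95370 - 143894 = -48524)
N(O, s) = 16 (N(O, s) = (-4)² = 16)
G(U) = (-654 + U)*(16 + U) (G(U) = (U - 654)*(U + 16) = (-654 + U)*(16 + U))
√(t + G(-459)) = √(-48524 + (-10464 + (-459)² - 638*(-459))) = √(-48524 + (-10464 + 210681 + 292842)) = √(-48524 + 493059) = √444535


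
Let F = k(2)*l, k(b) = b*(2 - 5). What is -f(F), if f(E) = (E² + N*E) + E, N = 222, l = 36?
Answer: 1512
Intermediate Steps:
k(b) = -3*b (k(b) = b*(-3) = -3*b)
F = -216 (F = -3*2*36 = -6*36 = -216)
f(E) = E² + 223*E (f(E) = (E² + 222*E) + E = E² + 223*E)
-f(F) = -(-216)*(223 - 216) = -(-216)*7 = -1*(-1512) = 1512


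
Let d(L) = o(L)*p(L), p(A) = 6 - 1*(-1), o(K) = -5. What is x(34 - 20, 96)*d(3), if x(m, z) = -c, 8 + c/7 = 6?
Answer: -490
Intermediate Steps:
c = -14 (c = -56 + 7*6 = -56 + 42 = -14)
x(m, z) = 14 (x(m, z) = -1*(-14) = 14)
p(A) = 7 (p(A) = 6 + 1 = 7)
d(L) = -35 (d(L) = -5*7 = -35)
x(34 - 20, 96)*d(3) = 14*(-35) = -490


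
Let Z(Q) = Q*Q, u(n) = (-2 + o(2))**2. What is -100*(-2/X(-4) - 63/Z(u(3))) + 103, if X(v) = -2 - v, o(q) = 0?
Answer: 2387/4 ≈ 596.75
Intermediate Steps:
u(n) = 4 (u(n) = (-2 + 0)**2 = (-2)**2 = 4)
Z(Q) = Q**2
-100*(-2/X(-4) - 63/Z(u(3))) + 103 = -100*(-2/(-2 - 1*(-4)) - 63/(4**2)) + 103 = -100*(-2/(-2 + 4) - 63/16) + 103 = -100*(-2/2 - 63*1/16) + 103 = -100*(-2*1/2 - 63/16) + 103 = -100*(-1 - 63/16) + 103 = -100*(-79/16) + 103 = 1975/4 + 103 = 2387/4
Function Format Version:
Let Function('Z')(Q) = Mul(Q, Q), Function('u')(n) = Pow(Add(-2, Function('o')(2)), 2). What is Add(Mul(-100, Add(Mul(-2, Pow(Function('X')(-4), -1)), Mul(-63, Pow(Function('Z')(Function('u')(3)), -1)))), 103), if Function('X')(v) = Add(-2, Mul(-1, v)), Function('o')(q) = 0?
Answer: Rational(2387, 4) ≈ 596.75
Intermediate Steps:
Function('u')(n) = 4 (Function('u')(n) = Pow(Add(-2, 0), 2) = Pow(-2, 2) = 4)
Function('Z')(Q) = Pow(Q, 2)
Add(Mul(-100, Add(Mul(-2, Pow(Function('X')(-4), -1)), Mul(-63, Pow(Function('Z')(Function('u')(3)), -1)))), 103) = Add(Mul(-100, Add(Mul(-2, Pow(Add(-2, Mul(-1, -4)), -1)), Mul(-63, Pow(Pow(4, 2), -1)))), 103) = Add(Mul(-100, Add(Mul(-2, Pow(Add(-2, 4), -1)), Mul(-63, Pow(16, -1)))), 103) = Add(Mul(-100, Add(Mul(-2, Pow(2, -1)), Mul(-63, Rational(1, 16)))), 103) = Add(Mul(-100, Add(Mul(-2, Rational(1, 2)), Rational(-63, 16))), 103) = Add(Mul(-100, Add(-1, Rational(-63, 16))), 103) = Add(Mul(-100, Rational(-79, 16)), 103) = Add(Rational(1975, 4), 103) = Rational(2387, 4)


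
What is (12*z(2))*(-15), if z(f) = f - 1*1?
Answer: -180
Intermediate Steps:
z(f) = -1 + f (z(f) = f - 1 = -1 + f)
(12*z(2))*(-15) = (12*(-1 + 2))*(-15) = (12*1)*(-15) = 12*(-15) = -180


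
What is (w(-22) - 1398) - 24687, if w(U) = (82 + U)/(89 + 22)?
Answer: -965125/37 ≈ -26084.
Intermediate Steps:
w(U) = 82/111 + U/111 (w(U) = (82 + U)/111 = (82 + U)*(1/111) = 82/111 + U/111)
(w(-22) - 1398) - 24687 = ((82/111 + (1/111)*(-22)) - 1398) - 24687 = ((82/111 - 22/111) - 1398) - 24687 = (20/37 - 1398) - 24687 = -51706/37 - 24687 = -965125/37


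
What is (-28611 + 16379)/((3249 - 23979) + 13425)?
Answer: 12232/7305 ≈ 1.6745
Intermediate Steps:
(-28611 + 16379)/((3249 - 23979) + 13425) = -12232/(-20730 + 13425) = -12232/(-7305) = -12232*(-1/7305) = 12232/7305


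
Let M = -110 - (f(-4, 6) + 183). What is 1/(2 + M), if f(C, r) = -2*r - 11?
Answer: -1/268 ≈ -0.0037313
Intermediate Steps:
f(C, r) = -11 - 2*r
M = -270 (M = -110 - ((-11 - 2*6) + 183) = -110 - ((-11 - 12) + 183) = -110 - (-23 + 183) = -110 - 1*160 = -110 - 160 = -270)
1/(2 + M) = 1/(2 - 270) = 1/(-268) = -1/268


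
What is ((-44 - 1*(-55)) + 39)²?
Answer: 2500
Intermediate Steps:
((-44 - 1*(-55)) + 39)² = ((-44 + 55) + 39)² = (11 + 39)² = 50² = 2500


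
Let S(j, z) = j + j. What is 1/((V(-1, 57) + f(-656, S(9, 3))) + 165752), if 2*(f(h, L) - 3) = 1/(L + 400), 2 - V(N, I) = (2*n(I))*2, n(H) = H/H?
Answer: 836/138569509 ≈ 6.0331e-6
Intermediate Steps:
S(j, z) = 2*j
n(H) = 1
V(N, I) = -2 (V(N, I) = 2 - 2*1*2 = 2 - 2*2 = 2 - 1*4 = 2 - 4 = -2)
f(h, L) = 3 + 1/(2*(400 + L)) (f(h, L) = 3 + 1/(2*(L + 400)) = 3 + 1/(2*(400 + L)))
1/((V(-1, 57) + f(-656, S(9, 3))) + 165752) = 1/((-2 + (2401 + 6*(2*9))/(2*(400 + 2*9))) + 165752) = 1/((-2 + (2401 + 6*18)/(2*(400 + 18))) + 165752) = 1/((-2 + (½)*(2401 + 108)/418) + 165752) = 1/((-2 + (½)*(1/418)*2509) + 165752) = 1/((-2 + 2509/836) + 165752) = 1/(837/836 + 165752) = 1/(138569509/836) = 836/138569509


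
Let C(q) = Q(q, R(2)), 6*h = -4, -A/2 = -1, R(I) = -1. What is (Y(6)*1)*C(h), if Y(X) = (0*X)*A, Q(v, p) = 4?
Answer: 0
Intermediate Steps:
A = 2 (A = -2*(-1) = 2)
h = -⅔ (h = (⅙)*(-4) = -⅔ ≈ -0.66667)
Y(X) = 0 (Y(X) = (0*X)*2 = 0*2 = 0)
C(q) = 4
(Y(6)*1)*C(h) = (0*1)*4 = 0*4 = 0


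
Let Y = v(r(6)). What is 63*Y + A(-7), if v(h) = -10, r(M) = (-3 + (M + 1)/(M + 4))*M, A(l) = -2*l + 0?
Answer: -616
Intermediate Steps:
A(l) = -2*l
r(M) = M*(-3 + (1 + M)/(4 + M)) (r(M) = (-3 + (1 + M)/(4 + M))*M = M*(-3 + (1 + M)/(4 + M)))
Y = -10
63*Y + A(-7) = 63*(-10) - 2*(-7) = -630 + 14 = -616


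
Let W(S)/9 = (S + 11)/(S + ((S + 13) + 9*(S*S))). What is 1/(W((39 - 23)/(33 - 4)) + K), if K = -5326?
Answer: -2833/15071071 ≈ -0.00018798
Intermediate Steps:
W(S) = 9*(11 + S)/(13 + 2*S + 9*S²) (W(S) = 9*((S + 11)/(S + ((S + 13) + 9*(S*S)))) = 9*((11 + S)/(S + ((13 + S) + 9*S²))) = 9*((11 + S)/(S + (13 + S + 9*S²))) = 9*((11 + S)/(13 + 2*S + 9*S²)) = 9*(11 + S)/(13 + 2*S + 9*S²))
1/(W((39 - 23)/(33 - 4)) + K) = 1/(9*(11 + (39 - 23)/(33 - 4))/(13 + 2*((39 - 23)/(33 - 4)) + 9*((39 - 23)/(33 - 4))²) - 5326) = 1/(9*(11 + 16/29)/(13 + 2*(16/29) + 9*(16/29)²) - 5326) = 1/(9*(335/29)/(13 + 32/29 + 9*(256/841)) - 5326) = 1/(9*(335/29)/(13 + 32/29 + 2304/841) - 5326) = 1/(9*(335/29)/(14165/841) - 5326) = 1/(9*(841/14165)*(335/29) - 5326) = 1/(17487/2833 - 5326) = 1/(-15071071/2833) = -2833/15071071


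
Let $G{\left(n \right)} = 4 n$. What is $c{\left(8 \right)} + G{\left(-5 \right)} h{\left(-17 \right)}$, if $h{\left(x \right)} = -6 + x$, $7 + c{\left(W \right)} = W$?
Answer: $461$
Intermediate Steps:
$c{\left(W \right)} = -7 + W$
$c{\left(8 \right)} + G{\left(-5 \right)} h{\left(-17 \right)} = \left(-7 + 8\right) + 4 \left(-5\right) \left(-6 - 17\right) = 1 - -460 = 1 + 460 = 461$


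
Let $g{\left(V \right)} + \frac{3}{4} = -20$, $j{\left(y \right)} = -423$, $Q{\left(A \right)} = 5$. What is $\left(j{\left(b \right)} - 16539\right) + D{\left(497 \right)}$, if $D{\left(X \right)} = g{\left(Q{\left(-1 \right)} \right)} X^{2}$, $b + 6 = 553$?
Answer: $- \frac{20569595}{4} \approx -5.1424 \cdot 10^{6}$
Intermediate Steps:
$b = 547$ ($b = -6 + 553 = 547$)
$g{\left(V \right)} = - \frac{83}{4}$ ($g{\left(V \right)} = - \frac{3}{4} - 20 = - \frac{83}{4}$)
$D{\left(X \right)} = - \frac{83 X^{2}}{4}$
$\left(j{\left(b \right)} - 16539\right) + D{\left(497 \right)} = \left(-423 - 16539\right) - \frac{83 \cdot 497^{2}}{4} = -16962 - \frac{20501747}{4} = - \frac{20569595}{4}$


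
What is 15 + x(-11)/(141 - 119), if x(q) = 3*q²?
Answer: 63/2 ≈ 31.500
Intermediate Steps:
15 + x(-11)/(141 - 119) = 15 + (3*(-11)²)/(141 - 119) = 15 + (3*121)/22 = 15 + (1/22)*363 = 15 + 33/2 = 63/2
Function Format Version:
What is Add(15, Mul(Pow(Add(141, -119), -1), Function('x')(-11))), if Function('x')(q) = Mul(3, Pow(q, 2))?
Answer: Rational(63, 2) ≈ 31.500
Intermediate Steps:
Add(15, Mul(Pow(Add(141, -119), -1), Function('x')(-11))) = Add(15, Mul(Pow(Add(141, -119), -1), Mul(3, Pow(-11, 2)))) = Add(15, Mul(Pow(22, -1), Mul(3, 121))) = Add(15, Mul(Rational(1, 22), 363)) = Add(15, Rational(33, 2)) = Rational(63, 2)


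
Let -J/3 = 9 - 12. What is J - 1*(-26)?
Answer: 35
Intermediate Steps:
J = 9 (J = -3*(9 - 12) = -3*(-3) = 9)
J - 1*(-26) = 9 - 1*(-26) = 9 + 26 = 35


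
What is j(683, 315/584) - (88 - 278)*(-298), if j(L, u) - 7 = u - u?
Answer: -56613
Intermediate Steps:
j(L, u) = 7 (j(L, u) = 7 + (u - u) = 7 + 0 = 7)
j(683, 315/584) - (88 - 278)*(-298) = 7 - (88 - 278)*(-298) = 7 - (-190)*(-298) = 7 - 1*56620 = 7 - 56620 = -56613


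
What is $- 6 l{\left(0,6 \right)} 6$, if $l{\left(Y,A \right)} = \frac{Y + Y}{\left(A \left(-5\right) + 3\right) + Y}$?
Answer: $0$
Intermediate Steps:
$l{\left(Y,A \right)} = \frac{2 Y}{3 + Y - 5 A}$ ($l{\left(Y,A \right)} = \frac{2 Y}{\left(- 5 A + 3\right) + Y} = \frac{2 Y}{\left(3 - 5 A\right) + Y} = \frac{2 Y}{3 + Y - 5 A}$)
$- 6 l{\left(0,6 \right)} 6 = - 6 \cdot 2 \cdot 0 \frac{1}{3 + 0 - 30} \cdot 6 = - 6 \cdot 2 \cdot 0 \frac{1}{-27} \cdot 6 = - 6 \cdot 2 \cdot 0 \left(- \frac{1}{27}\right) 6 = \left(-6\right) 0 \cdot 6 = 0 \cdot 6 = 0$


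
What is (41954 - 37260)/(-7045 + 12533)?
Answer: 2347/2744 ≈ 0.85532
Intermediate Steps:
(41954 - 37260)/(-7045 + 12533) = 4694/5488 = 4694*(1/5488) = 2347/2744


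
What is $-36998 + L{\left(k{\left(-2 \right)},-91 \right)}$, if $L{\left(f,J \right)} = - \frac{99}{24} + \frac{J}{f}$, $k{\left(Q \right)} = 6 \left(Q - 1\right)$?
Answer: $- \frac{2663789}{72} \approx -36997.0$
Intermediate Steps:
$k{\left(Q \right)} = -6 + 6 Q$ ($k{\left(Q \right)} = 6 \left(-1 + Q\right) = -6 + 6 Q$)
$L{\left(f,J \right)} = - \frac{33}{8} + \frac{J}{f}$ ($L{\left(f,J \right)} = \left(-99\right) \frac{1}{24} + \frac{J}{f} = - \frac{33}{8} + \frac{J}{f}$)
$-36998 + L{\left(k{\left(-2 \right)},-91 \right)} = -36998 - \left(\frac{33}{8} + \frac{91}{-6 + 6 \left(-2\right)}\right) = -36998 - \left(\frac{33}{8} + \frac{91}{-6 - 12}\right) = -36998 - \left(\frac{33}{8} + \frac{91}{-18}\right) = -36998 - - \frac{67}{72} = -36998 + \left(- \frac{33}{8} + \frac{91}{18}\right) = -36998 + \frac{67}{72} = - \frac{2663789}{72}$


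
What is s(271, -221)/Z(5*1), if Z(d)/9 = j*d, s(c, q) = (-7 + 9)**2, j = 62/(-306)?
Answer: -68/155 ≈ -0.43871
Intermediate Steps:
j = -31/153 (j = 62*(-1/306) = -31/153 ≈ -0.20261)
s(c, q) = 4 (s(c, q) = 2**2 = 4)
Z(d) = -31*d/17 (Z(d) = 9*(-31*d/153) = -31*d/17)
s(271, -221)/Z(5*1) = 4/((-155/17)) = 4/((-31/17*5)) = 4/(-155/17) = 4*(-17/155) = -68/155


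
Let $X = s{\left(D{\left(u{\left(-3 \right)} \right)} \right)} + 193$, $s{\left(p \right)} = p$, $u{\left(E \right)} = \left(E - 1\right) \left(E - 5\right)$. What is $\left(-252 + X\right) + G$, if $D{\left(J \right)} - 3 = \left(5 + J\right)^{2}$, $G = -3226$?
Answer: $-1913$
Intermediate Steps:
$u{\left(E \right)} = \left(-1 + E\right) \left(-5 + E\right)$
$D{\left(J \right)} = 3 + \left(5 + J\right)^{2}$
$X = 1565$ ($X = \left(3 + \left(5 + \left(5 + \left(-3\right)^{2} - -18\right)\right)^{2}\right) + 193 = \left(3 + \left(5 + \left(5 + 9 + 18\right)\right)^{2}\right) + 193 = \left(3 + \left(5 + 32\right)^{2}\right) + 193 = \left(3 + 37^{2}\right) + 193 = \left(3 + 1369\right) + 193 = 1372 + 193 = 1565$)
$\left(-252 + X\right) + G = \left(-252 + 1565\right) - 3226 = 1313 - 3226 = -1913$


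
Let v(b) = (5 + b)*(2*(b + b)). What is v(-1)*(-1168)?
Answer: 18688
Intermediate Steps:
v(b) = 4*b*(5 + b) (v(b) = (5 + b)*(2*(2*b)) = (5 + b)*(4*b) = 4*b*(5 + b))
v(-1)*(-1168) = (4*(-1)*(5 - 1))*(-1168) = (4*(-1)*4)*(-1168) = -16*(-1168) = 18688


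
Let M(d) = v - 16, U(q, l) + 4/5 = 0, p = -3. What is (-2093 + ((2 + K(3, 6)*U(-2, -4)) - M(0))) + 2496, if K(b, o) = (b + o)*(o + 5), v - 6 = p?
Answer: 1694/5 ≈ 338.80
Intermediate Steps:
v = 3 (v = 6 - 3 = 3)
U(q, l) = -⅘ (U(q, l) = -⅘ + 0 = -⅘)
K(b, o) = (5 + o)*(b + o) (K(b, o) = (b + o)*(5 + o) = (5 + o)*(b + o))
M(d) = -13 (M(d) = 3 - 16 = -13)
(-2093 + ((2 + K(3, 6)*U(-2, -4)) - M(0))) + 2496 = (-2093 + ((2 + (6² + 5*3 + 5*6 + 3*6)*(-⅘)) - 1*(-13))) + 2496 = (-2093 + ((2 + (36 + 15 + 30 + 18)*(-⅘)) + 13)) + 2496 = (-2093 + ((2 + 99*(-⅘)) + 13)) + 2496 = (-2093 + ((2 - 396/5) + 13)) + 2496 = (-2093 + (-386/5 + 13)) + 2496 = (-2093 - 321/5) + 2496 = -10786/5 + 2496 = 1694/5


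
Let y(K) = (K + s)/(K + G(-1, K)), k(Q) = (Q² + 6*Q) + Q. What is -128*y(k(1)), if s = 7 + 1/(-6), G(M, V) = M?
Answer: -5696/21 ≈ -271.24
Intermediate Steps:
k(Q) = Q² + 7*Q
s = 41/6 (s = 7 - ⅙ = 41/6 ≈ 6.8333)
y(K) = (41/6 + K)/(-1 + K) (y(K) = (K + 41/6)/(K - 1) = (41/6 + K)/(-1 + K))
-128*y(k(1)) = -128*(41/6 + 1*(7 + 1))/(-1 + 1*(7 + 1)) = -128*(41/6 + 1*8)/(-1 + 1*8) = -128*(41/6 + 8)/(-1 + 8) = -128*89/(7*6) = -128*89/42 = -5696/21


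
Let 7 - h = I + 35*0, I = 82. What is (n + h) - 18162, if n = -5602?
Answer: -23839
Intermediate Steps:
h = -75 (h = 7 - (82 + 35*0) = 7 - (82 + 0) = 7 - 1*82 = 7 - 82 = -75)
(n + h) - 18162 = (-5602 - 75) - 18162 = -5677 - 18162 = -23839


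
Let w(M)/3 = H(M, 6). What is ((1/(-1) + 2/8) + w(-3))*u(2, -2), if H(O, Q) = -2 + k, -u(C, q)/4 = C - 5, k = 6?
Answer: 135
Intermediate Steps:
u(C, q) = 20 - 4*C (u(C, q) = -4*(C - 5) = -4*(-5 + C) = 20 - 4*C)
H(O, Q) = 4 (H(O, Q) = -2 + 6 = 4)
w(M) = 12 (w(M) = 3*4 = 12)
((1/(-1) + 2/8) + w(-3))*u(2, -2) = ((1/(-1) + 2/8) + 12)*(20 - 4*2) = ((1*(-1) + 2*(⅛)) + 12)*(20 - 8) = ((-1 + ¼) + 12)*12 = (-¾ + 12)*12 = (45/4)*12 = 135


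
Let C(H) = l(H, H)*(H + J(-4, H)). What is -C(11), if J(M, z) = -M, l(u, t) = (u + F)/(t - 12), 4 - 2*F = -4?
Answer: 225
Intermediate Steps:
F = 4 (F = 2 - ½*(-4) = 2 + 2 = 4)
l(u, t) = (4 + u)/(-12 + t) (l(u, t) = (u + 4)/(t - 12) = (4 + u)/(-12 + t))
C(H) = (4 + H)²/(-12 + H) (C(H) = ((4 + H)/(-12 + H))*(H - 1*(-4)) = ((4 + H)/(-12 + H))*(H + 4) = ((4 + H)/(-12 + H))*(4 + H) = (4 + H)²/(-12 + H))
-C(11) = -(4 + 11)²/(-12 + 11) = -15²/(-1) = -(-1)*225 = -1*(-225) = 225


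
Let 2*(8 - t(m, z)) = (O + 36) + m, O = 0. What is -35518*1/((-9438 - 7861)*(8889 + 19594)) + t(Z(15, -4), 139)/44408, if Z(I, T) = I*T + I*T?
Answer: 144031067/120225489748 ≈ 0.0011980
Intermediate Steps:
Z(I, T) = 2*I*T
t(m, z) = -10 - m/2 (t(m, z) = 8 - ((0 + 36) + m)/2 = 8 - (36 + m)/2 = 8 + (-18 - m/2) = -10 - m/2)
-35518*1/((-9438 - 7861)*(8889 + 19594)) + t(Z(15, -4), 139)/44408 = -35518*1/((-9438 - 7861)*(8889 + 19594)) + (-10 - 15*(-4))/44408 = -35518/((-17299*28483)) + (-10 - 1/2*(-120))*(1/44408) = -35518/(-492727417) + (-10 + 60)*(1/44408) = -35518*(-1/492727417) + 50*(1/44408) = 5074/70389631 + 25/22204 = 144031067/120225489748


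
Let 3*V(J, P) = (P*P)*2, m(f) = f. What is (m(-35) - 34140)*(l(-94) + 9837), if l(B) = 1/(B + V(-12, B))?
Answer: -1169232234555/3478 ≈ -3.3618e+8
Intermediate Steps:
V(J, P) = 2*P**2/3 (V(J, P) = ((P*P)*2)/3 = (P**2*2)/3 = (2*P**2)/3 = 2*P**2/3)
l(B) = 1/(B + 2*B**2/3)
(m(-35) - 34140)*(l(-94) + 9837) = (-35 - 34140)*(3/(-94*(3 + 2*(-94))) + 9837) = -34175*(3*(-1/94)/(3 - 188) + 9837) = -34175*(3*(-1/94)/(-185) + 9837) = -34175*(3*(-1/94)*(-1/185) + 9837) = -34175*(3/17390 + 9837) = -34175*171065433/17390 = -1169232234555/3478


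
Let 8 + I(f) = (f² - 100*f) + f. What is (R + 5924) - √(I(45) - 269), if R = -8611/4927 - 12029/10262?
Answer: 299374984611/50560874 - I*√2707 ≈ 5921.1 - 52.029*I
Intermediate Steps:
R = -147632965/50560874 (R = -8611*1/4927 - 12029*1/10262 = -8611/4927 - 12029/10262 = -147632965/50560874 ≈ -2.9199)
I(f) = -8 + f² - 99*f (I(f) = -8 + ((f² - 100*f) + f) = -8 + (f² - 99*f) = -8 + f² - 99*f)
(R + 5924) - √(I(45) - 269) = (-147632965/50560874 + 5924) - √((-8 + 45² - 99*45) - 269) = 299374984611/50560874 - √((-8 + 2025 - 4455) - 269) = 299374984611/50560874 - √(-2438 - 269) = 299374984611/50560874 - √(-2707) = 299374984611/50560874 - I*√2707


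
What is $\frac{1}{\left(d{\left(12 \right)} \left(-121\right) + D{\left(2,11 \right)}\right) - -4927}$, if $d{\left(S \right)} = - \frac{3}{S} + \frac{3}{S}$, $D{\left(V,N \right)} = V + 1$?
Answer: $\frac{1}{4930} \approx 0.00020284$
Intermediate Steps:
$D{\left(V,N \right)} = 1 + V$
$d{\left(S \right)} = 0$
$\frac{1}{\left(d{\left(12 \right)} \left(-121\right) + D{\left(2,11 \right)}\right) - -4927} = \frac{1}{\left(0 \left(-121\right) + \left(1 + 2\right)\right) - -4927} = \frac{1}{\left(0 + 3\right) + \left(-21081 + 26008\right)} = \frac{1}{3 + 4927} = \frac{1}{4930}$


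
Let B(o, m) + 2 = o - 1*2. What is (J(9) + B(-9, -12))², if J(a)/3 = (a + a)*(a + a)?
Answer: 919681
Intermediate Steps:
B(o, m) = -4 + o (B(o, m) = -2 + (o - 1*2) = -2 + (o - 2) = -2 + (-2 + o) = -4 + o)
J(a) = 12*a² (J(a) = 3*((a + a)*(a + a)) = 3*((2*a)*(2*a)) = 3*(4*a²) = 12*a²)
(J(9) + B(-9, -12))² = (12*9² + (-4 - 9))² = (12*81 - 13)² = (972 - 13)² = 959² = 919681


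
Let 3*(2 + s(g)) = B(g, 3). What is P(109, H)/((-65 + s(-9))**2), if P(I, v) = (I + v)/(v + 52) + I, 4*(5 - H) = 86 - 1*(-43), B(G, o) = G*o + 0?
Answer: 1853/95304 ≈ 0.019443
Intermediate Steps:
B(G, o) = G*o
s(g) = -2 + g (s(g) = -2 + (g*3)/3 = -2 + (3*g)/3 = -2 + g)
H = -109/4 (H = 5 - (86 - 1*(-43))/4 = 5 - (86 + 43)/4 = 5 - 1/4*129 = 5 - 129/4 = -109/4 ≈ -27.250)
P(I, v) = I + (I + v)/(52 + v) (P(I, v) = (I + v)/(52 + v) + I = I + (I + v)/(52 + v))
P(109, H)/((-65 + s(-9))**2) = ((-109/4 + 53*109 + 109*(-109/4))/(52 - 109/4))/((-65 + (-2 - 9))**2) = ((-109/4 + 5777 - 11881/4)/(99/4))/((-65 - 11)**2) = ((4/99)*(5559/2))/((-76)**2) = (3706/33)/5776 = (3706/33)*(1/5776) = 1853/95304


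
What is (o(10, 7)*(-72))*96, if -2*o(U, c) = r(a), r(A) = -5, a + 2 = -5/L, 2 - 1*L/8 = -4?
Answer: -17280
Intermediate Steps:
L = 48 (L = 16 - 8*(-4) = 16 + 32 = 48)
a = -101/48 (a = -2 - 5/48 = -101/48 ≈ -2.1042)
o(U, c) = 5/2 (o(U, c) = -½*(-5) = 5/2)
(o(10, 7)*(-72))*96 = ((5/2)*(-72))*96 = -180*96 = -17280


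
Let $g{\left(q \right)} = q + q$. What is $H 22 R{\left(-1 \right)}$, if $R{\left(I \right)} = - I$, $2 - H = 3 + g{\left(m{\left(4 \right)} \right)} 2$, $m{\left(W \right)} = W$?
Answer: $-374$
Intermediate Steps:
$g{\left(q \right)} = 2 q$
$H = -17$ ($H = 2 - \left(3 + 2 \cdot 4 \cdot 2\right) = 2 - \left(3 + 8 \cdot 2\right) = 2 - \left(3 + 16\right) = 2 - 19 = -17$)
$H 22 R{\left(-1 \right)} = \left(-17\right) 22 \left(\left(-1\right) \left(-1\right)\right) = \left(-374\right) 1 = -374$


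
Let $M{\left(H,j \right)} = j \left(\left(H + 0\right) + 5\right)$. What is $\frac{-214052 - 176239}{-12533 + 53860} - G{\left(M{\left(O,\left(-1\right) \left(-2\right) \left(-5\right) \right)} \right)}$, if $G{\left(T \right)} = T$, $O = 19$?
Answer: $\frac{866199}{3757} \approx 230.56$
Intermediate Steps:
$M{\left(H,j \right)} = j \left(5 + H\right)$ ($M{\left(H,j \right)} = j \left(H + 5\right) = j \left(5 + H\right)$)
$\frac{-214052 - 176239}{-12533 + 53860} - G{\left(M{\left(O,\left(-1\right) \left(-2\right) \left(-5\right) \right)} \right)} = \frac{-214052 - 176239}{-12533 + 53860} - \left(-1\right) \left(-2\right) \left(-5\right) \left(5 + 19\right) = - \frac{390291}{41327} - 2 \left(-5\right) 24 = \left(-390291\right) \frac{1}{41327} - \left(-10\right) 24 = - \frac{35481}{3757} - -240 = - \frac{35481}{3757} + 240 = \frac{866199}{3757}$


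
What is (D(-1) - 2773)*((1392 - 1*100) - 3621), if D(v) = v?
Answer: 6460646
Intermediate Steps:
(D(-1) - 2773)*((1392 - 1*100) - 3621) = (-1 - 2773)*((1392 - 1*100) - 3621) = -2774*((1392 - 100) - 3621) = -2774*(1292 - 3621) = -2774*(-2329) = 6460646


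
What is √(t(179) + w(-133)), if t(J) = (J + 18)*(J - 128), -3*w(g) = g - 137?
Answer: √10137 ≈ 100.68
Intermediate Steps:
w(g) = 137/3 - g/3 (w(g) = -(g - 137)/3 = -(-137 + g)/3 = 137/3 - g/3)
t(J) = (-128 + J)*(18 + J) (t(J) = (18 + J)*(-128 + J) = (-128 + J)*(18 + J))
√(t(179) + w(-133)) = √((-2304 + 179² - 110*179) + (137/3 - ⅓*(-133))) = √((-2304 + 32041 - 19690) + (137/3 + 133/3)) = √(10047 + 90) = √10137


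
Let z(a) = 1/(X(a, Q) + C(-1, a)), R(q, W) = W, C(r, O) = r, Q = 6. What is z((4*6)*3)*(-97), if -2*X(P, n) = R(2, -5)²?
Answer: 194/27 ≈ 7.1852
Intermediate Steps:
X(P, n) = -25/2 (X(P, n) = -½*(-5)² = -½*25 = -25/2)
z(a) = -2/27 (z(a) = 1/(-25/2 - 1) = 1/(-27/2) = -2/27)
z((4*6)*3)*(-97) = -2/27*(-97) = 194/27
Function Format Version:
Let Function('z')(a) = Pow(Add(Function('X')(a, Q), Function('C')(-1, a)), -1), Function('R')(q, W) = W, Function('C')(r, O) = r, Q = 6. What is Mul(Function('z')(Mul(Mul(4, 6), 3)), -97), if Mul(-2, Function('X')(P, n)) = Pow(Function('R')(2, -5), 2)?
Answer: Rational(194, 27) ≈ 7.1852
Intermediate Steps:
Function('X')(P, n) = Rational(-25, 2) (Function('X')(P, n) = Mul(Rational(-1, 2), Pow(-5, 2)) = Mul(Rational(-1, 2), 25) = Rational(-25, 2))
Function('z')(a) = Rational(-2, 27) (Function('z')(a) = Pow(Add(Rational(-25, 2), -1), -1) = Pow(Rational(-27, 2), -1) = Rational(-2, 27))
Mul(Function('z')(Mul(Mul(4, 6), 3)), -97) = Mul(Rational(-2, 27), -97) = Rational(194, 27)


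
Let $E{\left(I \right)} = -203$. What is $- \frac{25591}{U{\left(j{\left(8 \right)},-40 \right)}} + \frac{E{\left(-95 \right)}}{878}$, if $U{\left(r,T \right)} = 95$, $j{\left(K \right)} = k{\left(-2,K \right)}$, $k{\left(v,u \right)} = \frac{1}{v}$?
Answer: $- \frac{22488183}{83410} \approx -269.61$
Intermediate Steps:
$j{\left(K \right)} = - \frac{1}{2}$ ($j{\left(K \right)} = \frac{1}{-2} = - \frac{1}{2}$)
$- \frac{25591}{U{\left(j{\left(8 \right)},-40 \right)}} + \frac{E{\left(-95 \right)}}{878} = - \frac{25591}{95} - \frac{203}{878} = - \frac{22488183}{83410}$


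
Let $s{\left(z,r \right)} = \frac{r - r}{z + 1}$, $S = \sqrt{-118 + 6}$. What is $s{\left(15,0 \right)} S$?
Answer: $0$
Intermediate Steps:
$S = 4 i \sqrt{7}$ ($S = \sqrt{-112} = 4 i \sqrt{7} \approx 10.583 i$)
$s{\left(z,r \right)} = 0$ ($s{\left(z,r \right)} = \frac{0}{1 + z} = 0$)
$s{\left(15,0 \right)} S = 0 \cdot 4 i \sqrt{7} = 0$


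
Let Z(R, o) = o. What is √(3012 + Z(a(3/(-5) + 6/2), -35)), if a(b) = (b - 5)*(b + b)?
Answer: √2977 ≈ 54.562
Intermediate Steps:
a(b) = 2*b*(-5 + b) (a(b) = (-5 + b)*(2*b) = 2*b*(-5 + b))
√(3012 + Z(a(3/(-5) + 6/2), -35)) = √(3012 - 35) = √2977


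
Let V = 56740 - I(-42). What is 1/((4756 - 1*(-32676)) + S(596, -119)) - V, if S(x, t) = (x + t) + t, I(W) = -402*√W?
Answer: -2144204599/37790 - 402*I*√42 ≈ -56740.0 - 2605.3*I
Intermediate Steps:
S(x, t) = x + 2*t (S(x, t) = (t + x) + t = x + 2*t)
V = 56740 + 402*I*√42 (V = 56740 - (-402)*√(-42) = 56740 - (-402)*I*√42 = 56740 + 402*I*√42 ≈ 56740.0 + 2605.3*I)
1/((4756 - 1*(-32676)) + S(596, -119)) - V = 1/((4756 - 1*(-32676)) + (596 + 2*(-119))) - (56740 + 402*I*√42) = 1/((4756 + 32676) + (596 - 238)) + (-56740 - 402*I*√42) = 1/(37432 + 358) + (-56740 - 402*I*√42) = 1/37790 + (-56740 - 402*I*√42) = -2144204599/37790 - 402*I*√42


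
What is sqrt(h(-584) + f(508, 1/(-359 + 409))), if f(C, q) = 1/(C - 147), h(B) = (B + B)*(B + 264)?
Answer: 3*sqrt(14991929)/19 ≈ 611.36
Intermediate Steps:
h(B) = 2*B*(264 + B) (h(B) = (2*B)*(264 + B) = 2*B*(264 + B))
f(C, q) = 1/(-147 + C)
sqrt(h(-584) + f(508, 1/(-359 + 409))) = sqrt(2*(-584)*(264 - 584) + 1/(-147 + 508)) = sqrt(2*(-584)*(-320) + 1/361) = sqrt(373760 + 1/361) = sqrt(134927361/361) = 3*sqrt(14991929)/19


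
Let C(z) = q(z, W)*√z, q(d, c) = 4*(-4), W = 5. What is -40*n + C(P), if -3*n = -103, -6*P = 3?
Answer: -4120/3 - 8*I*√2 ≈ -1373.3 - 11.314*I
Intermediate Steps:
P = -½ (P = -⅙*3 = -½ ≈ -0.50000)
n = 103/3 (n = -⅓*(-103) = 103/3 ≈ 34.333)
q(d, c) = -16
C(z) = -16*√z
-40*n + C(P) = -40*103/3 - 8*I*√2 = -4120/3 - 8*I*√2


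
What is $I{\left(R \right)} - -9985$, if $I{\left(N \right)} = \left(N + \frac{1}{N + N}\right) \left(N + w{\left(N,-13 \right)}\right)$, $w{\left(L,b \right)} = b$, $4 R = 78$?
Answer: $\frac{121343}{12} \approx 10112.0$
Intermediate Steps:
$R = \frac{39}{2}$ ($R = \frac{1}{4} \cdot 78 = \frac{39}{2} \approx 19.5$)
$I{\left(N \right)} = \left(-13 + N\right) \left(N + \frac{1}{2 N}\right)$ ($I{\left(N \right)} = \left(N + \frac{1}{N + N}\right) \left(N - 13\right) = \left(N + \frac{1}{2 N}\right) \left(-13 + N\right) = \left(-13 + N\right) \left(N + \frac{1}{2 N}\right)$)
$I{\left(R \right)} - -9985 = \left(\frac{1}{2} + \left(\frac{39}{2}\right)^{2} - \frac{507}{2} - \frac{13}{2 \cdot \frac{39}{2}}\right) - -9985 = \left(\frac{1}{2} + \frac{1521}{4} - \frac{507}{2} - \frac{1}{3}\right) + 9985 = \frac{1523}{12} + 9985 = \frac{121343}{12}$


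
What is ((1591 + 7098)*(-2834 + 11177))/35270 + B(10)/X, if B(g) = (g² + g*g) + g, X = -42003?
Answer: 1014962601427/493815270 ≈ 2055.3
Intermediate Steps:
B(g) = g + 2*g² (B(g) = (g² + g²) + g = 2*g² + g = g + 2*g²)
((1591 + 7098)*(-2834 + 11177))/35270 + B(10)/X = ((1591 + 7098)*(-2834 + 11177))/35270 + (10*(1 + 2*10))/(-42003) = (8689*8343)*(1/35270) + (10*(1 + 20))*(-1/42003) = 72492327*(1/35270) + (10*21)*(-1/42003) = 72492327/35270 + 210*(-1/42003) = 72492327/35270 - 70/14001 = 1014962601427/493815270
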